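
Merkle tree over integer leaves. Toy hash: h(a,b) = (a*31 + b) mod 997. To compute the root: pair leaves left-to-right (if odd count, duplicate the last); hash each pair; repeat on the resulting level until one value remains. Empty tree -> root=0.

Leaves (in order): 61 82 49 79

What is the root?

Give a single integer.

L0: [61, 82, 49, 79]
L1: h(61,82)=(61*31+82)%997=976 h(49,79)=(49*31+79)%997=601 -> [976, 601]
L2: h(976,601)=(976*31+601)%997=947 -> [947]

Answer: 947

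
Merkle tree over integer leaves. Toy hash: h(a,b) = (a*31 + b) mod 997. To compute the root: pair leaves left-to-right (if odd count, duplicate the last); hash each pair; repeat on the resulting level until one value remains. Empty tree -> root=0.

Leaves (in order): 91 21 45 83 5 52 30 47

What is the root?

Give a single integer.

Answer: 750

Derivation:
L0: [91, 21, 45, 83, 5, 52, 30, 47]
L1: h(91,21)=(91*31+21)%997=848 h(45,83)=(45*31+83)%997=481 h(5,52)=(5*31+52)%997=207 h(30,47)=(30*31+47)%997=977 -> [848, 481, 207, 977]
L2: h(848,481)=(848*31+481)%997=847 h(207,977)=(207*31+977)%997=415 -> [847, 415]
L3: h(847,415)=(847*31+415)%997=750 -> [750]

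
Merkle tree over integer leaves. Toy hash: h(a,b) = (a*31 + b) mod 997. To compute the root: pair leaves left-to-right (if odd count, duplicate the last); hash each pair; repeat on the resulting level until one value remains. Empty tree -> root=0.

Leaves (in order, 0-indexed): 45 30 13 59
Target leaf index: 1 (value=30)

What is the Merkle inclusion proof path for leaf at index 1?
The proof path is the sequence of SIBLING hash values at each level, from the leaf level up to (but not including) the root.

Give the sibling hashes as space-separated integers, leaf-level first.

Answer: 45 462

Derivation:
L0 (leaves): [45, 30, 13, 59], target index=1
L1: h(45,30)=(45*31+30)%997=428 [pair 0] h(13,59)=(13*31+59)%997=462 [pair 1] -> [428, 462]
  Sibling for proof at L0: 45
L2: h(428,462)=(428*31+462)%997=769 [pair 0] -> [769]
  Sibling for proof at L1: 462
Root: 769
Proof path (sibling hashes from leaf to root): [45, 462]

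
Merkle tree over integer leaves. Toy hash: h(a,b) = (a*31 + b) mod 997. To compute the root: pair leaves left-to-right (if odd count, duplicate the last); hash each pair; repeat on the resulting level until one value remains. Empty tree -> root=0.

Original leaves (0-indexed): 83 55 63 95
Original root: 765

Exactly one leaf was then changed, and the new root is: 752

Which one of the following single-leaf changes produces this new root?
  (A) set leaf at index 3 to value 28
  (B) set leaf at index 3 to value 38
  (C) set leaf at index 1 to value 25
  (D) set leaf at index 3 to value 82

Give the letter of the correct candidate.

Original leaves: [83, 55, 63, 95]
Target new root: 752
Try each candidate change and compute the resulting root:
Candidate A: set leaf[3] = 28 -> leaves = [83, 55, 63, 28]
  L0: [83, 55, 63, 28]
  L1: h(83,55)=(83*31+55)%997=634 h(63,28)=(63*31+28)%997=984 -> [634, 984]
  L2: h(634,984)=(634*31+984)%997=698 -> [698]
  root = 698 != target 752
Candidate B: set leaf[3] = 38 -> leaves = [83, 55, 63, 38]
  L0: [83, 55, 63, 38]
  L1: h(83,55)=(83*31+55)%997=634 h(63,38)=(63*31+38)%997=994 -> [634, 994]
  L2: h(634,994)=(634*31+994)%997=708 -> [708]
  root = 708 != target 752
Candidate C: set leaf[1] = 25 -> leaves = [83, 25, 63, 95]
  L0: [83, 25, 63, 95]
  L1: h(83,25)=(83*31+25)%997=604 h(63,95)=(63*31+95)%997=54 -> [604, 54]
  L2: h(604,54)=(604*31+54)%997=832 -> [832]
  root = 832 != target 752
Candidate D: set leaf[3] = 82 -> leaves = [83, 55, 63, 82]
  L0: [83, 55, 63, 82]
  L1: h(83,55)=(83*31+55)%997=634 h(63,82)=(63*31+82)%997=41 -> [634, 41]
  L2: h(634,41)=(634*31+41)%997=752 -> [752]
  root = 752 == target 752  ** MATCH **
Candidate D produces the target root.

Answer: D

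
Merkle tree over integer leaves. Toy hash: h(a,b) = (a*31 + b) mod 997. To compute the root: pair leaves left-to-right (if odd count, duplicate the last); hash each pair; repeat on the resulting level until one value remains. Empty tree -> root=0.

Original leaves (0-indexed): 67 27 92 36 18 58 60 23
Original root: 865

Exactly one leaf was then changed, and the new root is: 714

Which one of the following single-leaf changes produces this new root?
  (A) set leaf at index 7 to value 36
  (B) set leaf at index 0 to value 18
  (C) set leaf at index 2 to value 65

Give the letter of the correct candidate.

Answer: B

Derivation:
Original leaves: [67, 27, 92, 36, 18, 58, 60, 23]
Target new root: 714
Try each candidate change and compute the resulting root:
Candidate A: set leaf[7] = 36 -> leaves = [67, 27, 92, 36, 18, 58, 60, 36]
  L0: [67, 27, 92, 36, 18, 58, 60, 36]
  L1: h(67,27)=(67*31+27)%997=110 h(92,36)=(92*31+36)%997=894 h(18,58)=(18*31+58)%997=616 h(60,36)=(60*31+36)%997=899 -> [110, 894, 616, 899]
  L2: h(110,894)=(110*31+894)%997=316 h(616,899)=(616*31+899)%997=55 -> [316, 55]
  L3: h(316,55)=(316*31+55)%997=878 -> [878]
  root = 878 != target 714
Candidate B: set leaf[0] = 18 -> leaves = [18, 27, 92, 36, 18, 58, 60, 23]
  L0: [18, 27, 92, 36, 18, 58, 60, 23]
  L1: h(18,27)=(18*31+27)%997=585 h(92,36)=(92*31+36)%997=894 h(18,58)=(18*31+58)%997=616 h(60,23)=(60*31+23)%997=886 -> [585, 894, 616, 886]
  L2: h(585,894)=(585*31+894)%997=86 h(616,886)=(616*31+886)%997=42 -> [86, 42]
  L3: h(86,42)=(86*31+42)%997=714 -> [714]
  root = 714 == target 714  ** MATCH **
Candidate C: set leaf[2] = 65 -> leaves = [67, 27, 65, 36, 18, 58, 60, 23]
  L0: [67, 27, 65, 36, 18, 58, 60, 23]
  L1: h(67,27)=(67*31+27)%997=110 h(65,36)=(65*31+36)%997=57 h(18,58)=(18*31+58)%997=616 h(60,23)=(60*31+23)%997=886 -> [110, 57, 616, 886]
  L2: h(110,57)=(110*31+57)%997=476 h(616,886)=(616*31+886)%997=42 -> [476, 42]
  L3: h(476,42)=(476*31+42)%997=840 -> [840]
  root = 840 != target 714
Candidate B produces the target root.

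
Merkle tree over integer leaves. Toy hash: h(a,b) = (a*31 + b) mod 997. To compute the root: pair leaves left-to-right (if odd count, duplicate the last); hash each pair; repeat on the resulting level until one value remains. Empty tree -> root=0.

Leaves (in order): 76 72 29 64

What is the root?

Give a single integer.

Answer: 459

Derivation:
L0: [76, 72, 29, 64]
L1: h(76,72)=(76*31+72)%997=434 h(29,64)=(29*31+64)%997=963 -> [434, 963]
L2: h(434,963)=(434*31+963)%997=459 -> [459]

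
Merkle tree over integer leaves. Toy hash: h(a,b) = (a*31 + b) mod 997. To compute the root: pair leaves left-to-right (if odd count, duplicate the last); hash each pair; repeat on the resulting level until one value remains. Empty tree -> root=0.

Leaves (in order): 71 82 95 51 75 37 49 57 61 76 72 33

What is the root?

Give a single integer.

Answer: 871

Derivation:
L0: [71, 82, 95, 51, 75, 37, 49, 57, 61, 76, 72, 33]
L1: h(71,82)=(71*31+82)%997=289 h(95,51)=(95*31+51)%997=5 h(75,37)=(75*31+37)%997=368 h(49,57)=(49*31+57)%997=579 h(61,76)=(61*31+76)%997=970 h(72,33)=(72*31+33)%997=271 -> [289, 5, 368, 579, 970, 271]
L2: h(289,5)=(289*31+5)%997=988 h(368,579)=(368*31+579)%997=23 h(970,271)=(970*31+271)%997=431 -> [988, 23, 431]
L3: h(988,23)=(988*31+23)%997=741 h(431,431)=(431*31+431)%997=831 -> [741, 831]
L4: h(741,831)=(741*31+831)%997=871 -> [871]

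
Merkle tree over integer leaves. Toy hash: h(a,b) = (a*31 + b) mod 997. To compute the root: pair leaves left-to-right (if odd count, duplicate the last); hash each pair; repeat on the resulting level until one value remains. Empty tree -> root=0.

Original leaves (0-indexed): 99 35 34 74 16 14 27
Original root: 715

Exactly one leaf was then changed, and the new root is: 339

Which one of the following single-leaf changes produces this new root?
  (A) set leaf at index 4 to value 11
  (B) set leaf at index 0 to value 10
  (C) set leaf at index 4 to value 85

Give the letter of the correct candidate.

Original leaves: [99, 35, 34, 74, 16, 14, 27]
Target new root: 339
Try each candidate change and compute the resulting root:
Candidate A: set leaf[4] = 11 -> leaves = [99, 35, 34, 74, 11, 14, 27]
  L0: [99, 35, 34, 74, 11, 14, 27]
  L1: h(99,35)=(99*31+35)%997=113 h(34,74)=(34*31+74)%997=131 h(11,14)=(11*31+14)%997=355 h(27,27)=(27*31+27)%997=864 -> [113, 131, 355, 864]
  L2: h(113,131)=(113*31+131)%997=643 h(355,864)=(355*31+864)%997=902 -> [643, 902]
  L3: h(643,902)=(643*31+902)%997=895 -> [895]
  root = 895 != target 339
Candidate B: set leaf[0] = 10 -> leaves = [10, 35, 34, 74, 16, 14, 27]
  L0: [10, 35, 34, 74, 16, 14, 27]
  L1: h(10,35)=(10*31+35)%997=345 h(34,74)=(34*31+74)%997=131 h(16,14)=(16*31+14)%997=510 h(27,27)=(27*31+27)%997=864 -> [345, 131, 510, 864]
  L2: h(345,131)=(345*31+131)%997=856 h(510,864)=(510*31+864)%997=722 -> [856, 722]
  L3: h(856,722)=(856*31+722)%997=339 -> [339]
  root = 339 == target 339  ** MATCH **
Candidate C: set leaf[4] = 85 -> leaves = [99, 35, 34, 74, 85, 14, 27]
  L0: [99, 35, 34, 74, 85, 14, 27]
  L1: h(99,35)=(99*31+35)%997=113 h(34,74)=(34*31+74)%997=131 h(85,14)=(85*31+14)%997=655 h(27,27)=(27*31+27)%997=864 -> [113, 131, 655, 864]
  L2: h(113,131)=(113*31+131)%997=643 h(655,864)=(655*31+864)%997=232 -> [643, 232]
  L3: h(643,232)=(643*31+232)%997=225 -> [225]
  root = 225 != target 339
Candidate B produces the target root.

Answer: B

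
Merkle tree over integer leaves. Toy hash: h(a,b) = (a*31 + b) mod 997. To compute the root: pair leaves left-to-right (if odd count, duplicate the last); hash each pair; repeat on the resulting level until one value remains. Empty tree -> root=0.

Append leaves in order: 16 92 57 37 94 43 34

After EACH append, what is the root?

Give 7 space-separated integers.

After append 16 (leaves=[16]):
  L0: [16]
  root=16
After append 92 (leaves=[16, 92]):
  L0: [16, 92]
  L1: h(16,92)=(16*31+92)%997=588 -> [588]
  root=588
After append 57 (leaves=[16, 92, 57]):
  L0: [16, 92, 57]
  L1: h(16,92)=(16*31+92)%997=588 h(57,57)=(57*31+57)%997=827 -> [588, 827]
  L2: h(588,827)=(588*31+827)%997=112 -> [112]
  root=112
After append 37 (leaves=[16, 92, 57, 37]):
  L0: [16, 92, 57, 37]
  L1: h(16,92)=(16*31+92)%997=588 h(57,37)=(57*31+37)%997=807 -> [588, 807]
  L2: h(588,807)=(588*31+807)%997=92 -> [92]
  root=92
After append 94 (leaves=[16, 92, 57, 37, 94]):
  L0: [16, 92, 57, 37, 94]
  L1: h(16,92)=(16*31+92)%997=588 h(57,37)=(57*31+37)%997=807 h(94,94)=(94*31+94)%997=17 -> [588, 807, 17]
  L2: h(588,807)=(588*31+807)%997=92 h(17,17)=(17*31+17)%997=544 -> [92, 544]
  L3: h(92,544)=(92*31+544)%997=405 -> [405]
  root=405
After append 43 (leaves=[16, 92, 57, 37, 94, 43]):
  L0: [16, 92, 57, 37, 94, 43]
  L1: h(16,92)=(16*31+92)%997=588 h(57,37)=(57*31+37)%997=807 h(94,43)=(94*31+43)%997=963 -> [588, 807, 963]
  L2: h(588,807)=(588*31+807)%997=92 h(963,963)=(963*31+963)%997=906 -> [92, 906]
  L3: h(92,906)=(92*31+906)%997=767 -> [767]
  root=767
After append 34 (leaves=[16, 92, 57, 37, 94, 43, 34]):
  L0: [16, 92, 57, 37, 94, 43, 34]
  L1: h(16,92)=(16*31+92)%997=588 h(57,37)=(57*31+37)%997=807 h(94,43)=(94*31+43)%997=963 h(34,34)=(34*31+34)%997=91 -> [588, 807, 963, 91]
  L2: h(588,807)=(588*31+807)%997=92 h(963,91)=(963*31+91)%997=34 -> [92, 34]
  L3: h(92,34)=(92*31+34)%997=892 -> [892]
  root=892

Answer: 16 588 112 92 405 767 892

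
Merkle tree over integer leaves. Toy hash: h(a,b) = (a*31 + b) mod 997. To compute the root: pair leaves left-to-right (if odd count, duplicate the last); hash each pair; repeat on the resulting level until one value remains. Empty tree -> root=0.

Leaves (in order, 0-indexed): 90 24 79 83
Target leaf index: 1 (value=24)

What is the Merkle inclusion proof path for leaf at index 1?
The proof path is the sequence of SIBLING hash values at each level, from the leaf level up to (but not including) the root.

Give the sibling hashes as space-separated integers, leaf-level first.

Answer: 90 538

Derivation:
L0 (leaves): [90, 24, 79, 83], target index=1
L1: h(90,24)=(90*31+24)%997=820 [pair 0] h(79,83)=(79*31+83)%997=538 [pair 1] -> [820, 538]
  Sibling for proof at L0: 90
L2: h(820,538)=(820*31+538)%997=36 [pair 0] -> [36]
  Sibling for proof at L1: 538
Root: 36
Proof path (sibling hashes from leaf to root): [90, 538]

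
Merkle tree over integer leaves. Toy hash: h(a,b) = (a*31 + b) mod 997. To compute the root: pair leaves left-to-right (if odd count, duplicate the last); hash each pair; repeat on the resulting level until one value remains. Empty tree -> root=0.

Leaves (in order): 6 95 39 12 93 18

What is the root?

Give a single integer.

L0: [6, 95, 39, 12, 93, 18]
L1: h(6,95)=(6*31+95)%997=281 h(39,12)=(39*31+12)%997=224 h(93,18)=(93*31+18)%997=907 -> [281, 224, 907]
L2: h(281,224)=(281*31+224)%997=959 h(907,907)=(907*31+907)%997=111 -> [959, 111]
L3: h(959,111)=(959*31+111)%997=927 -> [927]

Answer: 927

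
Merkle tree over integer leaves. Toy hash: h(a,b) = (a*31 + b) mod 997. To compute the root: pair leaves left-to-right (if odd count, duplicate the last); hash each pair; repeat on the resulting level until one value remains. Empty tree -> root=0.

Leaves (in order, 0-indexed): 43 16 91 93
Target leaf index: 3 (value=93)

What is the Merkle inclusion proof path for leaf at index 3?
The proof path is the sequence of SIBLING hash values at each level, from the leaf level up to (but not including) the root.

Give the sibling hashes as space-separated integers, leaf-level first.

Answer: 91 352

Derivation:
L0 (leaves): [43, 16, 91, 93], target index=3
L1: h(43,16)=(43*31+16)%997=352 [pair 0] h(91,93)=(91*31+93)%997=920 [pair 1] -> [352, 920]
  Sibling for proof at L0: 91
L2: h(352,920)=(352*31+920)%997=865 [pair 0] -> [865]
  Sibling for proof at L1: 352
Root: 865
Proof path (sibling hashes from leaf to root): [91, 352]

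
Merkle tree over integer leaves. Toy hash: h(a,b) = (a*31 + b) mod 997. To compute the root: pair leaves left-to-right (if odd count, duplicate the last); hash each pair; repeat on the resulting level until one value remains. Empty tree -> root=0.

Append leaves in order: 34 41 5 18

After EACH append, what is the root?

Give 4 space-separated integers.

After append 34 (leaves=[34]):
  L0: [34]
  root=34
After append 41 (leaves=[34, 41]):
  L0: [34, 41]
  L1: h(34,41)=(34*31+41)%997=98 -> [98]
  root=98
After append 5 (leaves=[34, 41, 5]):
  L0: [34, 41, 5]
  L1: h(34,41)=(34*31+41)%997=98 h(5,5)=(5*31+5)%997=160 -> [98, 160]
  L2: h(98,160)=(98*31+160)%997=207 -> [207]
  root=207
After append 18 (leaves=[34, 41, 5, 18]):
  L0: [34, 41, 5, 18]
  L1: h(34,41)=(34*31+41)%997=98 h(5,18)=(5*31+18)%997=173 -> [98, 173]
  L2: h(98,173)=(98*31+173)%997=220 -> [220]
  root=220

Answer: 34 98 207 220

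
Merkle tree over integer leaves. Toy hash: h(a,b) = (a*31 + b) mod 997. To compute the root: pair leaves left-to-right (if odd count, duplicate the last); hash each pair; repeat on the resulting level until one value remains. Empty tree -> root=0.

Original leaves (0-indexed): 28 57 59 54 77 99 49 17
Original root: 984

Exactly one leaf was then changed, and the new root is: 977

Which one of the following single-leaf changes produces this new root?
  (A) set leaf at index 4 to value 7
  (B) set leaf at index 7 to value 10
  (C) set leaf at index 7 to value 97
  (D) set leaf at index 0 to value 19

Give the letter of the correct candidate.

Answer: B

Derivation:
Original leaves: [28, 57, 59, 54, 77, 99, 49, 17]
Target new root: 977
Try each candidate change and compute the resulting root:
Candidate A: set leaf[4] = 7 -> leaves = [28, 57, 59, 54, 7, 99, 49, 17]
  L0: [28, 57, 59, 54, 7, 99, 49, 17]
  L1: h(28,57)=(28*31+57)%997=925 h(59,54)=(59*31+54)%997=886 h(7,99)=(7*31+99)%997=316 h(49,17)=(49*31+17)%997=539 -> [925, 886, 316, 539]
  L2: h(925,886)=(925*31+886)%997=648 h(316,539)=(316*31+539)%997=365 -> [648, 365]
  L3: h(648,365)=(648*31+365)%997=513 -> [513]
  root = 513 != target 977
Candidate B: set leaf[7] = 10 -> leaves = [28, 57, 59, 54, 77, 99, 49, 10]
  L0: [28, 57, 59, 54, 77, 99, 49, 10]
  L1: h(28,57)=(28*31+57)%997=925 h(59,54)=(59*31+54)%997=886 h(77,99)=(77*31+99)%997=492 h(49,10)=(49*31+10)%997=532 -> [925, 886, 492, 532]
  L2: h(925,886)=(925*31+886)%997=648 h(492,532)=(492*31+532)%997=829 -> [648, 829]
  L3: h(648,829)=(648*31+829)%997=977 -> [977]
  root = 977 == target 977  ** MATCH **
Candidate C: set leaf[7] = 97 -> leaves = [28, 57, 59, 54, 77, 99, 49, 97]
  L0: [28, 57, 59, 54, 77, 99, 49, 97]
  L1: h(28,57)=(28*31+57)%997=925 h(59,54)=(59*31+54)%997=886 h(77,99)=(77*31+99)%997=492 h(49,97)=(49*31+97)%997=619 -> [925, 886, 492, 619]
  L2: h(925,886)=(925*31+886)%997=648 h(492,619)=(492*31+619)%997=916 -> [648, 916]
  L3: h(648,916)=(648*31+916)%997=67 -> [67]
  root = 67 != target 977
Candidate D: set leaf[0] = 19 -> leaves = [19, 57, 59, 54, 77, 99, 49, 17]
  L0: [19, 57, 59, 54, 77, 99, 49, 17]
  L1: h(19,57)=(19*31+57)%997=646 h(59,54)=(59*31+54)%997=886 h(77,99)=(77*31+99)%997=492 h(49,17)=(49*31+17)%997=539 -> [646, 886, 492, 539]
  L2: h(646,886)=(646*31+886)%997=972 h(492,539)=(492*31+539)%997=836 -> [972, 836]
  L3: h(972,836)=(972*31+836)%997=61 -> [61]
  root = 61 != target 977
Candidate B produces the target root.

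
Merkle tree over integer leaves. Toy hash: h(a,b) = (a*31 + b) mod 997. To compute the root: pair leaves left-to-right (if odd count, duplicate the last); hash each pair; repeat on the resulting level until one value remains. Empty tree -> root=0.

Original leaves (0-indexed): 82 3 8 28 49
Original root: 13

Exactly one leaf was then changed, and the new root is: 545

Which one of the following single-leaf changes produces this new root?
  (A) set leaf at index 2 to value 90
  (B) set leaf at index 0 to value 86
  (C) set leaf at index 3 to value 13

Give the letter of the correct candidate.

Original leaves: [82, 3, 8, 28, 49]
Target new root: 545
Try each candidate change and compute the resulting root:
Candidate A: set leaf[2] = 90 -> leaves = [82, 3, 90, 28, 49]
  L0: [82, 3, 90, 28, 49]
  L1: h(82,3)=(82*31+3)%997=551 h(90,28)=(90*31+28)%997=824 h(49,49)=(49*31+49)%997=571 -> [551, 824, 571]
  L2: h(551,824)=(551*31+824)%997=956 h(571,571)=(571*31+571)%997=326 -> [956, 326]
  L3: h(956,326)=(956*31+326)%997=52 -> [52]
  root = 52 != target 545
Candidate B: set leaf[0] = 86 -> leaves = [86, 3, 8, 28, 49]
  L0: [86, 3, 8, 28, 49]
  L1: h(86,3)=(86*31+3)%997=675 h(8,28)=(8*31+28)%997=276 h(49,49)=(49*31+49)%997=571 -> [675, 276, 571]
  L2: h(675,276)=(675*31+276)%997=264 h(571,571)=(571*31+571)%997=326 -> [264, 326]
  L3: h(264,326)=(264*31+326)%997=534 -> [534]
  root = 534 != target 545
Candidate C: set leaf[3] = 13 -> leaves = [82, 3, 8, 13, 49]
  L0: [82, 3, 8, 13, 49]
  L1: h(82,3)=(82*31+3)%997=551 h(8,13)=(8*31+13)%997=261 h(49,49)=(49*31+49)%997=571 -> [551, 261, 571]
  L2: h(551,261)=(551*31+261)%997=393 h(571,571)=(571*31+571)%997=326 -> [393, 326]
  L3: h(393,326)=(393*31+326)%997=545 -> [545]
  root = 545 == target 545  ** MATCH **
Candidate C produces the target root.

Answer: C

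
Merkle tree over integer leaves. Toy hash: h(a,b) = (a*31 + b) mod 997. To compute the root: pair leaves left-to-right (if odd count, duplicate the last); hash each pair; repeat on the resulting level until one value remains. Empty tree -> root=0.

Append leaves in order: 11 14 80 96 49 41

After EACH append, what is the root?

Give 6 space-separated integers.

After append 11 (leaves=[11]):
  L0: [11]
  root=11
After append 14 (leaves=[11, 14]):
  L0: [11, 14]
  L1: h(11,14)=(11*31+14)%997=355 -> [355]
  root=355
After append 80 (leaves=[11, 14, 80]):
  L0: [11, 14, 80]
  L1: h(11,14)=(11*31+14)%997=355 h(80,80)=(80*31+80)%997=566 -> [355, 566]
  L2: h(355,566)=(355*31+566)%997=604 -> [604]
  root=604
After append 96 (leaves=[11, 14, 80, 96]):
  L0: [11, 14, 80, 96]
  L1: h(11,14)=(11*31+14)%997=355 h(80,96)=(80*31+96)%997=582 -> [355, 582]
  L2: h(355,582)=(355*31+582)%997=620 -> [620]
  root=620
After append 49 (leaves=[11, 14, 80, 96, 49]):
  L0: [11, 14, 80, 96, 49]
  L1: h(11,14)=(11*31+14)%997=355 h(80,96)=(80*31+96)%997=582 h(49,49)=(49*31+49)%997=571 -> [355, 582, 571]
  L2: h(355,582)=(355*31+582)%997=620 h(571,571)=(571*31+571)%997=326 -> [620, 326]
  L3: h(620,326)=(620*31+326)%997=603 -> [603]
  root=603
After append 41 (leaves=[11, 14, 80, 96, 49, 41]):
  L0: [11, 14, 80, 96, 49, 41]
  L1: h(11,14)=(11*31+14)%997=355 h(80,96)=(80*31+96)%997=582 h(49,41)=(49*31+41)%997=563 -> [355, 582, 563]
  L2: h(355,582)=(355*31+582)%997=620 h(563,563)=(563*31+563)%997=70 -> [620, 70]
  L3: h(620,70)=(620*31+70)%997=347 -> [347]
  root=347

Answer: 11 355 604 620 603 347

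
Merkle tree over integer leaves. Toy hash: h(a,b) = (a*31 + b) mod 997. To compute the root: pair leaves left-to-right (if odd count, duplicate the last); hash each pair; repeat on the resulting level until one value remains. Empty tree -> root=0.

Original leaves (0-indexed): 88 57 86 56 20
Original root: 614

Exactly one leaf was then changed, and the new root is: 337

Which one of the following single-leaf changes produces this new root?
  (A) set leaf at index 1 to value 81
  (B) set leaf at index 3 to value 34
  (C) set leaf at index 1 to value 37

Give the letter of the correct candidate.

Answer: C

Derivation:
Original leaves: [88, 57, 86, 56, 20]
Target new root: 337
Try each candidate change and compute the resulting root:
Candidate A: set leaf[1] = 81 -> leaves = [88, 81, 86, 56, 20]
  L0: [88, 81, 86, 56, 20]
  L1: h(88,81)=(88*31+81)%997=815 h(86,56)=(86*31+56)%997=728 h(20,20)=(20*31+20)%997=640 -> [815, 728, 640]
  L2: h(815,728)=(815*31+728)%997=71 h(640,640)=(640*31+640)%997=540 -> [71, 540]
  L3: h(71,540)=(71*31+540)%997=747 -> [747]
  root = 747 != target 337
Candidate B: set leaf[3] = 34 -> leaves = [88, 57, 86, 34, 20]
  L0: [88, 57, 86, 34, 20]
  L1: h(88,57)=(88*31+57)%997=791 h(86,34)=(86*31+34)%997=706 h(20,20)=(20*31+20)%997=640 -> [791, 706, 640]
  L2: h(791,706)=(791*31+706)%997=302 h(640,640)=(640*31+640)%997=540 -> [302, 540]
  L3: h(302,540)=(302*31+540)%997=929 -> [929]
  root = 929 != target 337
Candidate C: set leaf[1] = 37 -> leaves = [88, 37, 86, 56, 20]
  L0: [88, 37, 86, 56, 20]
  L1: h(88,37)=(88*31+37)%997=771 h(86,56)=(86*31+56)%997=728 h(20,20)=(20*31+20)%997=640 -> [771, 728, 640]
  L2: h(771,728)=(771*31+728)%997=701 h(640,640)=(640*31+640)%997=540 -> [701, 540]
  L3: h(701,540)=(701*31+540)%997=337 -> [337]
  root = 337 == target 337  ** MATCH **
Candidate C produces the target root.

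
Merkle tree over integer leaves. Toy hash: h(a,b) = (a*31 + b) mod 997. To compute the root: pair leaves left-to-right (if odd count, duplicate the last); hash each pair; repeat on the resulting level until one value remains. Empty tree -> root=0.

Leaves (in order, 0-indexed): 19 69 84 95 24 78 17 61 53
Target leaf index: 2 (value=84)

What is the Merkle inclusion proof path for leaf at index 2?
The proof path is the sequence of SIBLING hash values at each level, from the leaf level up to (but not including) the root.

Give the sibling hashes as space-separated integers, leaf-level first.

Answer: 95 658 148 927

Derivation:
L0 (leaves): [19, 69, 84, 95, 24, 78, 17, 61, 53], target index=2
L1: h(19,69)=(19*31+69)%997=658 [pair 0] h(84,95)=(84*31+95)%997=705 [pair 1] h(24,78)=(24*31+78)%997=822 [pair 2] h(17,61)=(17*31+61)%997=588 [pair 3] h(53,53)=(53*31+53)%997=699 [pair 4] -> [658, 705, 822, 588, 699]
  Sibling for proof at L0: 95
L2: h(658,705)=(658*31+705)%997=166 [pair 0] h(822,588)=(822*31+588)%997=148 [pair 1] h(699,699)=(699*31+699)%997=434 [pair 2] -> [166, 148, 434]
  Sibling for proof at L1: 658
L3: h(166,148)=(166*31+148)%997=309 [pair 0] h(434,434)=(434*31+434)%997=927 [pair 1] -> [309, 927]
  Sibling for proof at L2: 148
L4: h(309,927)=(309*31+927)%997=536 [pair 0] -> [536]
  Sibling for proof at L3: 927
Root: 536
Proof path (sibling hashes from leaf to root): [95, 658, 148, 927]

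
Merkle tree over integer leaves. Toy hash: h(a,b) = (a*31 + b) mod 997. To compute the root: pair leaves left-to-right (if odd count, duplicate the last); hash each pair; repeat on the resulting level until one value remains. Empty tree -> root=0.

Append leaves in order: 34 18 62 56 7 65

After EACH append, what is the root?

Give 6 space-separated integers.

After append 34 (leaves=[34]):
  L0: [34]
  root=34
After append 18 (leaves=[34, 18]):
  L0: [34, 18]
  L1: h(34,18)=(34*31+18)%997=75 -> [75]
  root=75
After append 62 (leaves=[34, 18, 62]):
  L0: [34, 18, 62]
  L1: h(34,18)=(34*31+18)%997=75 h(62,62)=(62*31+62)%997=987 -> [75, 987]
  L2: h(75,987)=(75*31+987)%997=321 -> [321]
  root=321
After append 56 (leaves=[34, 18, 62, 56]):
  L0: [34, 18, 62, 56]
  L1: h(34,18)=(34*31+18)%997=75 h(62,56)=(62*31+56)%997=981 -> [75, 981]
  L2: h(75,981)=(75*31+981)%997=315 -> [315]
  root=315
After append 7 (leaves=[34, 18, 62, 56, 7]):
  L0: [34, 18, 62, 56, 7]
  L1: h(34,18)=(34*31+18)%997=75 h(62,56)=(62*31+56)%997=981 h(7,7)=(7*31+7)%997=224 -> [75, 981, 224]
  L2: h(75,981)=(75*31+981)%997=315 h(224,224)=(224*31+224)%997=189 -> [315, 189]
  L3: h(315,189)=(315*31+189)%997=981 -> [981]
  root=981
After append 65 (leaves=[34, 18, 62, 56, 7, 65]):
  L0: [34, 18, 62, 56, 7, 65]
  L1: h(34,18)=(34*31+18)%997=75 h(62,56)=(62*31+56)%997=981 h(7,65)=(7*31+65)%997=282 -> [75, 981, 282]
  L2: h(75,981)=(75*31+981)%997=315 h(282,282)=(282*31+282)%997=51 -> [315, 51]
  L3: h(315,51)=(315*31+51)%997=843 -> [843]
  root=843

Answer: 34 75 321 315 981 843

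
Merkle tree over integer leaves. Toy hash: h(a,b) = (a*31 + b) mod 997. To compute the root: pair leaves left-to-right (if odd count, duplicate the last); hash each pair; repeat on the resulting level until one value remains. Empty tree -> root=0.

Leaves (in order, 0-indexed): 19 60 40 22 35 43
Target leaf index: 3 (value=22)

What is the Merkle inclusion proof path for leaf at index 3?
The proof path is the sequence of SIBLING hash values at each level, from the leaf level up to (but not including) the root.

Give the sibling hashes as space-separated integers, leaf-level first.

L0 (leaves): [19, 60, 40, 22, 35, 43], target index=3
L1: h(19,60)=(19*31+60)%997=649 [pair 0] h(40,22)=(40*31+22)%997=265 [pair 1] h(35,43)=(35*31+43)%997=131 [pair 2] -> [649, 265, 131]
  Sibling for proof at L0: 40
L2: h(649,265)=(649*31+265)%997=444 [pair 0] h(131,131)=(131*31+131)%997=204 [pair 1] -> [444, 204]
  Sibling for proof at L1: 649
L3: h(444,204)=(444*31+204)%997=10 [pair 0] -> [10]
  Sibling for proof at L2: 204
Root: 10
Proof path (sibling hashes from leaf to root): [40, 649, 204]

Answer: 40 649 204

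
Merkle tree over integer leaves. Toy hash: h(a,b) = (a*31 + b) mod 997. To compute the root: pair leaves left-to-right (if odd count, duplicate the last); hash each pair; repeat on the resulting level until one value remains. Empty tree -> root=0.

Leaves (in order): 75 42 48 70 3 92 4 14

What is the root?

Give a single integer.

Answer: 863

Derivation:
L0: [75, 42, 48, 70, 3, 92, 4, 14]
L1: h(75,42)=(75*31+42)%997=373 h(48,70)=(48*31+70)%997=561 h(3,92)=(3*31+92)%997=185 h(4,14)=(4*31+14)%997=138 -> [373, 561, 185, 138]
L2: h(373,561)=(373*31+561)%997=160 h(185,138)=(185*31+138)%997=888 -> [160, 888]
L3: h(160,888)=(160*31+888)%997=863 -> [863]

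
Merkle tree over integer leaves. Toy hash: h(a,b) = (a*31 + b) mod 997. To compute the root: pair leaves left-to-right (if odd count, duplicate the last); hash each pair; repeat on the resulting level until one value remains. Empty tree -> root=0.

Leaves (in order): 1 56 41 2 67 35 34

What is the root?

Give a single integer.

Answer: 200

Derivation:
L0: [1, 56, 41, 2, 67, 35, 34]
L1: h(1,56)=(1*31+56)%997=87 h(41,2)=(41*31+2)%997=276 h(67,35)=(67*31+35)%997=118 h(34,34)=(34*31+34)%997=91 -> [87, 276, 118, 91]
L2: h(87,276)=(87*31+276)%997=979 h(118,91)=(118*31+91)%997=758 -> [979, 758]
L3: h(979,758)=(979*31+758)%997=200 -> [200]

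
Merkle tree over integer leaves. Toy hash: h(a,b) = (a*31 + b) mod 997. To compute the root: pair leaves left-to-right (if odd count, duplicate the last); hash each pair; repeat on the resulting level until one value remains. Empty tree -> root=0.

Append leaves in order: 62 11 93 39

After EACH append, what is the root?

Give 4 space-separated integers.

After append 62 (leaves=[62]):
  L0: [62]
  root=62
After append 11 (leaves=[62, 11]):
  L0: [62, 11]
  L1: h(62,11)=(62*31+11)%997=936 -> [936]
  root=936
After append 93 (leaves=[62, 11, 93]):
  L0: [62, 11, 93]
  L1: h(62,11)=(62*31+11)%997=936 h(93,93)=(93*31+93)%997=982 -> [936, 982]
  L2: h(936,982)=(936*31+982)%997=88 -> [88]
  root=88
After append 39 (leaves=[62, 11, 93, 39]):
  L0: [62, 11, 93, 39]
  L1: h(62,11)=(62*31+11)%997=936 h(93,39)=(93*31+39)%997=928 -> [936, 928]
  L2: h(936,928)=(936*31+928)%997=34 -> [34]
  root=34

Answer: 62 936 88 34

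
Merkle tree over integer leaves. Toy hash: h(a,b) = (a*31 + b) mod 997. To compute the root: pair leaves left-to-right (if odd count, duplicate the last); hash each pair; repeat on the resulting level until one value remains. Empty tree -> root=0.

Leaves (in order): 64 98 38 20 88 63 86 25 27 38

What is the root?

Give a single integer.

L0: [64, 98, 38, 20, 88, 63, 86, 25, 27, 38]
L1: h(64,98)=(64*31+98)%997=88 h(38,20)=(38*31+20)%997=201 h(88,63)=(88*31+63)%997=797 h(86,25)=(86*31+25)%997=697 h(27,38)=(27*31+38)%997=875 -> [88, 201, 797, 697, 875]
L2: h(88,201)=(88*31+201)%997=935 h(797,697)=(797*31+697)%997=479 h(875,875)=(875*31+875)%997=84 -> [935, 479, 84]
L3: h(935,479)=(935*31+479)%997=551 h(84,84)=(84*31+84)%997=694 -> [551, 694]
L4: h(551,694)=(551*31+694)%997=826 -> [826]

Answer: 826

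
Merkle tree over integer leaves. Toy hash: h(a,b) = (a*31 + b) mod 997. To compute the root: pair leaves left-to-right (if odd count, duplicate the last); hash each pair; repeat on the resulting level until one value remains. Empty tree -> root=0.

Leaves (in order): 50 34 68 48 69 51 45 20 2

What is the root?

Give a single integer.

L0: [50, 34, 68, 48, 69, 51, 45, 20, 2]
L1: h(50,34)=(50*31+34)%997=587 h(68,48)=(68*31+48)%997=162 h(69,51)=(69*31+51)%997=196 h(45,20)=(45*31+20)%997=418 h(2,2)=(2*31+2)%997=64 -> [587, 162, 196, 418, 64]
L2: h(587,162)=(587*31+162)%997=413 h(196,418)=(196*31+418)%997=512 h(64,64)=(64*31+64)%997=54 -> [413, 512, 54]
L3: h(413,512)=(413*31+512)%997=354 h(54,54)=(54*31+54)%997=731 -> [354, 731]
L4: h(354,731)=(354*31+731)%997=738 -> [738]

Answer: 738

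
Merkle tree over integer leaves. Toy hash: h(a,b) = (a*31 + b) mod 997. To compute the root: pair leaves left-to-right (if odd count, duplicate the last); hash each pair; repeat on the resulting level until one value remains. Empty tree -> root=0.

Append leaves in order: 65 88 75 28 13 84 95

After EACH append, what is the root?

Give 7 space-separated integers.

After append 65 (leaves=[65]):
  L0: [65]
  root=65
After append 88 (leaves=[65, 88]):
  L0: [65, 88]
  L1: h(65,88)=(65*31+88)%997=109 -> [109]
  root=109
After append 75 (leaves=[65, 88, 75]):
  L0: [65, 88, 75]
  L1: h(65,88)=(65*31+88)%997=109 h(75,75)=(75*31+75)%997=406 -> [109, 406]
  L2: h(109,406)=(109*31+406)%997=794 -> [794]
  root=794
After append 28 (leaves=[65, 88, 75, 28]):
  L0: [65, 88, 75, 28]
  L1: h(65,88)=(65*31+88)%997=109 h(75,28)=(75*31+28)%997=359 -> [109, 359]
  L2: h(109,359)=(109*31+359)%997=747 -> [747]
  root=747
After append 13 (leaves=[65, 88, 75, 28, 13]):
  L0: [65, 88, 75, 28, 13]
  L1: h(65,88)=(65*31+88)%997=109 h(75,28)=(75*31+28)%997=359 h(13,13)=(13*31+13)%997=416 -> [109, 359, 416]
  L2: h(109,359)=(109*31+359)%997=747 h(416,416)=(416*31+416)%997=351 -> [747, 351]
  L3: h(747,351)=(747*31+351)%997=577 -> [577]
  root=577
After append 84 (leaves=[65, 88, 75, 28, 13, 84]):
  L0: [65, 88, 75, 28, 13, 84]
  L1: h(65,88)=(65*31+88)%997=109 h(75,28)=(75*31+28)%997=359 h(13,84)=(13*31+84)%997=487 -> [109, 359, 487]
  L2: h(109,359)=(109*31+359)%997=747 h(487,487)=(487*31+487)%997=629 -> [747, 629]
  L3: h(747,629)=(747*31+629)%997=855 -> [855]
  root=855
After append 95 (leaves=[65, 88, 75, 28, 13, 84, 95]):
  L0: [65, 88, 75, 28, 13, 84, 95]
  L1: h(65,88)=(65*31+88)%997=109 h(75,28)=(75*31+28)%997=359 h(13,84)=(13*31+84)%997=487 h(95,95)=(95*31+95)%997=49 -> [109, 359, 487, 49]
  L2: h(109,359)=(109*31+359)%997=747 h(487,49)=(487*31+49)%997=191 -> [747, 191]
  L3: h(747,191)=(747*31+191)%997=417 -> [417]
  root=417

Answer: 65 109 794 747 577 855 417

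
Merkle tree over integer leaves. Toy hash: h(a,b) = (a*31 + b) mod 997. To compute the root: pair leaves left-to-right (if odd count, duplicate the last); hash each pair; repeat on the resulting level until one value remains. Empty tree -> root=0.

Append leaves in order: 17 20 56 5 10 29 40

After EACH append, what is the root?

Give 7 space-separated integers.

Answer: 17 547 803 752 651 262 206

Derivation:
After append 17 (leaves=[17]):
  L0: [17]
  root=17
After append 20 (leaves=[17, 20]):
  L0: [17, 20]
  L1: h(17,20)=(17*31+20)%997=547 -> [547]
  root=547
After append 56 (leaves=[17, 20, 56]):
  L0: [17, 20, 56]
  L1: h(17,20)=(17*31+20)%997=547 h(56,56)=(56*31+56)%997=795 -> [547, 795]
  L2: h(547,795)=(547*31+795)%997=803 -> [803]
  root=803
After append 5 (leaves=[17, 20, 56, 5]):
  L0: [17, 20, 56, 5]
  L1: h(17,20)=(17*31+20)%997=547 h(56,5)=(56*31+5)%997=744 -> [547, 744]
  L2: h(547,744)=(547*31+744)%997=752 -> [752]
  root=752
After append 10 (leaves=[17, 20, 56, 5, 10]):
  L0: [17, 20, 56, 5, 10]
  L1: h(17,20)=(17*31+20)%997=547 h(56,5)=(56*31+5)%997=744 h(10,10)=(10*31+10)%997=320 -> [547, 744, 320]
  L2: h(547,744)=(547*31+744)%997=752 h(320,320)=(320*31+320)%997=270 -> [752, 270]
  L3: h(752,270)=(752*31+270)%997=651 -> [651]
  root=651
After append 29 (leaves=[17, 20, 56, 5, 10, 29]):
  L0: [17, 20, 56, 5, 10, 29]
  L1: h(17,20)=(17*31+20)%997=547 h(56,5)=(56*31+5)%997=744 h(10,29)=(10*31+29)%997=339 -> [547, 744, 339]
  L2: h(547,744)=(547*31+744)%997=752 h(339,339)=(339*31+339)%997=878 -> [752, 878]
  L3: h(752,878)=(752*31+878)%997=262 -> [262]
  root=262
After append 40 (leaves=[17, 20, 56, 5, 10, 29, 40]):
  L0: [17, 20, 56, 5, 10, 29, 40]
  L1: h(17,20)=(17*31+20)%997=547 h(56,5)=(56*31+5)%997=744 h(10,29)=(10*31+29)%997=339 h(40,40)=(40*31+40)%997=283 -> [547, 744, 339, 283]
  L2: h(547,744)=(547*31+744)%997=752 h(339,283)=(339*31+283)%997=822 -> [752, 822]
  L3: h(752,822)=(752*31+822)%997=206 -> [206]
  root=206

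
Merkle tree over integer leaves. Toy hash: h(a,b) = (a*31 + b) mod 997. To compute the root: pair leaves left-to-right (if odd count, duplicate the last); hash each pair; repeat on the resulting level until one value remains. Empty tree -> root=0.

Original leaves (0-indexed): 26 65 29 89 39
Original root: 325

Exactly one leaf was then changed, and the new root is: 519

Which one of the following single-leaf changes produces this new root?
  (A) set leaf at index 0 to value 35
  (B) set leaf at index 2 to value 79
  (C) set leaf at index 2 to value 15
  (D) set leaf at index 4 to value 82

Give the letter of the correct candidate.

Original leaves: [26, 65, 29, 89, 39]
Target new root: 519
Try each candidate change and compute the resulting root:
Candidate A: set leaf[0] = 35 -> leaves = [35, 65, 29, 89, 39]
  L0: [35, 65, 29, 89, 39]
  L1: h(35,65)=(35*31+65)%997=153 h(29,89)=(29*31+89)%997=988 h(39,39)=(39*31+39)%997=251 -> [153, 988, 251]
  L2: h(153,988)=(153*31+988)%997=746 h(251,251)=(251*31+251)%997=56 -> [746, 56]
  L3: h(746,56)=(746*31+56)%997=251 -> [251]
  root = 251 != target 519
Candidate B: set leaf[2] = 79 -> leaves = [26, 65, 79, 89, 39]
  L0: [26, 65, 79, 89, 39]
  L1: h(26,65)=(26*31+65)%997=871 h(79,89)=(79*31+89)%997=544 h(39,39)=(39*31+39)%997=251 -> [871, 544, 251]
  L2: h(871,544)=(871*31+544)%997=626 h(251,251)=(251*31+251)%997=56 -> [626, 56]
  L3: h(626,56)=(626*31+56)%997=519 -> [519]
  root = 519 == target 519  ** MATCH **
Candidate C: set leaf[2] = 15 -> leaves = [26, 65, 15, 89, 39]
  L0: [26, 65, 15, 89, 39]
  L1: h(26,65)=(26*31+65)%997=871 h(15,89)=(15*31+89)%997=554 h(39,39)=(39*31+39)%997=251 -> [871, 554, 251]
  L2: h(871,554)=(871*31+554)%997=636 h(251,251)=(251*31+251)%997=56 -> [636, 56]
  L3: h(636,56)=(636*31+56)%997=829 -> [829]
  root = 829 != target 519
Candidate D: set leaf[4] = 82 -> leaves = [26, 65, 29, 89, 82]
  L0: [26, 65, 29, 89, 82]
  L1: h(26,65)=(26*31+65)%997=871 h(29,89)=(29*31+89)%997=988 h(82,82)=(82*31+82)%997=630 -> [871, 988, 630]
  L2: h(871,988)=(871*31+988)%997=73 h(630,630)=(630*31+630)%997=220 -> [73, 220]
  L3: h(73,220)=(73*31+220)%997=489 -> [489]
  root = 489 != target 519
Candidate B produces the target root.

Answer: B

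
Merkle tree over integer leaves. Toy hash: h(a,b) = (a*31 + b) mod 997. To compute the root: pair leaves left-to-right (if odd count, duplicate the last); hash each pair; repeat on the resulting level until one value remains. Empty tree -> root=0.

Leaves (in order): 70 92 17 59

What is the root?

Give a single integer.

L0: [70, 92, 17, 59]
L1: h(70,92)=(70*31+92)%997=268 h(17,59)=(17*31+59)%997=586 -> [268, 586]
L2: h(268,586)=(268*31+586)%997=918 -> [918]

Answer: 918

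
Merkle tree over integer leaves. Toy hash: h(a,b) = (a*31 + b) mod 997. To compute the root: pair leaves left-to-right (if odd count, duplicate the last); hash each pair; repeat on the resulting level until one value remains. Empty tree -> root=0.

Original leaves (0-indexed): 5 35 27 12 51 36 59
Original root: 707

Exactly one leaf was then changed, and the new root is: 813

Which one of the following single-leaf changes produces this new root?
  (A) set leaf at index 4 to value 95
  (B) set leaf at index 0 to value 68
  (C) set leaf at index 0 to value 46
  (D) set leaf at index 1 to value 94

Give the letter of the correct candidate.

Original leaves: [5, 35, 27, 12, 51, 36, 59]
Target new root: 813
Try each candidate change and compute the resulting root:
Candidate A: set leaf[4] = 95 -> leaves = [5, 35, 27, 12, 95, 36, 59]
  L0: [5, 35, 27, 12, 95, 36, 59]
  L1: h(5,35)=(5*31+35)%997=190 h(27,12)=(27*31+12)%997=849 h(95,36)=(95*31+36)%997=987 h(59,59)=(59*31+59)%997=891 -> [190, 849, 987, 891]
  L2: h(190,849)=(190*31+849)%997=757 h(987,891)=(987*31+891)%997=581 -> [757, 581]
  L3: h(757,581)=(757*31+581)%997=120 -> [120]
  root = 120 != target 813
Candidate B: set leaf[0] = 68 -> leaves = [68, 35, 27, 12, 51, 36, 59]
  L0: [68, 35, 27, 12, 51, 36, 59]
  L1: h(68,35)=(68*31+35)%997=149 h(27,12)=(27*31+12)%997=849 h(51,36)=(51*31+36)%997=620 h(59,59)=(59*31+59)%997=891 -> [149, 849, 620, 891]
  L2: h(149,849)=(149*31+849)%997=483 h(620,891)=(620*31+891)%997=171 -> [483, 171]
  L3: h(483,171)=(483*31+171)%997=189 -> [189]
  root = 189 != target 813
Candidate C: set leaf[0] = 46 -> leaves = [46, 35, 27, 12, 51, 36, 59]
  L0: [46, 35, 27, 12, 51, 36, 59]
  L1: h(46,35)=(46*31+35)%997=464 h(27,12)=(27*31+12)%997=849 h(51,36)=(51*31+36)%997=620 h(59,59)=(59*31+59)%997=891 -> [464, 849, 620, 891]
  L2: h(464,849)=(464*31+849)%997=278 h(620,891)=(620*31+891)%997=171 -> [278, 171]
  L3: h(278,171)=(278*31+171)%997=813 -> [813]
  root = 813 == target 813  ** MATCH **
Candidate D: set leaf[1] = 94 -> leaves = [5, 94, 27, 12, 51, 36, 59]
  L0: [5, 94, 27, 12, 51, 36, 59]
  L1: h(5,94)=(5*31+94)%997=249 h(27,12)=(27*31+12)%997=849 h(51,36)=(51*31+36)%997=620 h(59,59)=(59*31+59)%997=891 -> [249, 849, 620, 891]
  L2: h(249,849)=(249*31+849)%997=592 h(620,891)=(620*31+891)%997=171 -> [592, 171]
  L3: h(592,171)=(592*31+171)%997=577 -> [577]
  root = 577 != target 813
Candidate C produces the target root.

Answer: C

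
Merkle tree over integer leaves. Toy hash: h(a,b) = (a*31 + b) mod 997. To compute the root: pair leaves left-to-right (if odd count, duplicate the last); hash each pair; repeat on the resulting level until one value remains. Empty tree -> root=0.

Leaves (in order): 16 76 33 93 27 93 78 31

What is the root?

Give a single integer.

Answer: 418

Derivation:
L0: [16, 76, 33, 93, 27, 93, 78, 31]
L1: h(16,76)=(16*31+76)%997=572 h(33,93)=(33*31+93)%997=119 h(27,93)=(27*31+93)%997=930 h(78,31)=(78*31+31)%997=455 -> [572, 119, 930, 455]
L2: h(572,119)=(572*31+119)%997=902 h(930,455)=(930*31+455)%997=372 -> [902, 372]
L3: h(902,372)=(902*31+372)%997=418 -> [418]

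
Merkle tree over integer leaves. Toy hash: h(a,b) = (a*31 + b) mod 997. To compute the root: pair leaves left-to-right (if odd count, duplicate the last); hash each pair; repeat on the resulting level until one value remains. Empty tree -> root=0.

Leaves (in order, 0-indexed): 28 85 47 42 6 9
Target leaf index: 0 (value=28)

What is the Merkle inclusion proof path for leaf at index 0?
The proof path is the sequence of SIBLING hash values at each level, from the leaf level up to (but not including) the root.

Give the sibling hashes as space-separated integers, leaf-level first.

L0 (leaves): [28, 85, 47, 42, 6, 9], target index=0
L1: h(28,85)=(28*31+85)%997=953 [pair 0] h(47,42)=(47*31+42)%997=502 [pair 1] h(6,9)=(6*31+9)%997=195 [pair 2] -> [953, 502, 195]
  Sibling for proof at L0: 85
L2: h(953,502)=(953*31+502)%997=135 [pair 0] h(195,195)=(195*31+195)%997=258 [pair 1] -> [135, 258]
  Sibling for proof at L1: 502
L3: h(135,258)=(135*31+258)%997=455 [pair 0] -> [455]
  Sibling for proof at L2: 258
Root: 455
Proof path (sibling hashes from leaf to root): [85, 502, 258]

Answer: 85 502 258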